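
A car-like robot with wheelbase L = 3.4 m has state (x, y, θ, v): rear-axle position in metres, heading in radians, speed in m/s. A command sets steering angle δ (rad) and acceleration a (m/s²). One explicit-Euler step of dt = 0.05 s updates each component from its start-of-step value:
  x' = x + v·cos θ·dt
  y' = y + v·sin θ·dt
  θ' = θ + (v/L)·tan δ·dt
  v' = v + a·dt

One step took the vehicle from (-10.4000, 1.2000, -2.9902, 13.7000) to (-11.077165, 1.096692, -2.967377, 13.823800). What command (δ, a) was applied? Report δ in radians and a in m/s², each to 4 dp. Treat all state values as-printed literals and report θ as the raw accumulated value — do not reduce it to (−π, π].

δ = 0.1128, a = 2.4760

a = (v'−v)/dt = (0.123800)/0.05 = 2.4760
Δθ = θ'−θ = 0.022823;  (v·dt/L) = 13.7000·0.05/3.4 = 0.201471
tan δ = Δθ·L/(v·dt) = 0.113282  →  δ = 0.1128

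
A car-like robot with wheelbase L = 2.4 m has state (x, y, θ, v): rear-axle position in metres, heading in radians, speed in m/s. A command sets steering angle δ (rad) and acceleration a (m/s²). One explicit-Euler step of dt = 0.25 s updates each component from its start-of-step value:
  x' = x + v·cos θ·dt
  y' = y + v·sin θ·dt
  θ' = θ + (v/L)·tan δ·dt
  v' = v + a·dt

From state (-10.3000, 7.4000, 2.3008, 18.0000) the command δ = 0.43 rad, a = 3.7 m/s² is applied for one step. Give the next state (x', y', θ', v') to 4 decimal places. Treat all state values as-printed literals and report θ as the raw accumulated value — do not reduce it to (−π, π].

x' = -10.3000 + 18.0000·cos(2.3008)·0.25 = -13.3009
y' = 7.4000 + 18.0000·sin(2.3008)·0.25 = 10.7533
θ' = 2.3008 + (18.0000/2.4)·tan(0.43)·0.25 = 3.1607
v' = 18.0000 + 3.7000·0.25 = 18.9250

(-13.3009, 10.7533, 3.1607, 18.9250)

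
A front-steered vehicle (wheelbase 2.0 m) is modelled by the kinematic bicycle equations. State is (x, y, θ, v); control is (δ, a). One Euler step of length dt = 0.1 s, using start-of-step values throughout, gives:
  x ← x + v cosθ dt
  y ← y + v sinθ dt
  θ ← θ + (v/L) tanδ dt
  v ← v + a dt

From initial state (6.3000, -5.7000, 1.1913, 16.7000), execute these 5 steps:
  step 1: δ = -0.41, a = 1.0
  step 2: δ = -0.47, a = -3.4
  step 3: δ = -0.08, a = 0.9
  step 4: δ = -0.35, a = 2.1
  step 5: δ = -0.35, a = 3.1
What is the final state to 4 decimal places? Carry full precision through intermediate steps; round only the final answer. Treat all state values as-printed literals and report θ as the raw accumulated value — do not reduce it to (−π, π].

(12.8071, -1.6658, -0.2722, 17.0700)

after step 1 (δ=-0.41, a=1.0): (6.918656, -4.148818, 0.828383, 16.800000)
after step 2 (δ=-0.47, a=-3.4): (8.054450, -2.910929, 0.401692, 16.460000)
after step 3 (δ=-0.08, a=0.9): (9.569430, -2.267382, 0.335711, 16.550000)
after step 4 (δ=-0.35, a=2.1): (11.132042, -1.722159, 0.033650, 16.760000)
after step 5 (δ=-0.35, a=3.1): (12.807094, -1.665772, -0.272244, 17.070000)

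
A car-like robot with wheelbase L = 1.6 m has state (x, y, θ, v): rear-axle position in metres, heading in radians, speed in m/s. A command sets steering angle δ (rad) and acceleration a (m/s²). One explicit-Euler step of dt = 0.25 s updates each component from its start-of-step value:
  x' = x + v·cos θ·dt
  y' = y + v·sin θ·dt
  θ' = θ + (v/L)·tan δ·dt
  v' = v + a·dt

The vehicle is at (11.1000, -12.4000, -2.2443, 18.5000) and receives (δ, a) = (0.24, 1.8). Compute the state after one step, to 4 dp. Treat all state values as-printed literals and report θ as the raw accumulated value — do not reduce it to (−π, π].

x' = 11.1000 + 18.5000·cos(-2.2443)·0.25 = 8.2153
y' = -12.4000 + 18.5000·sin(-2.2443)·0.25 = -16.0151
θ' = -2.2443 + (18.5000/1.6)·tan(0.24)·0.25 = -1.5369
v' = 18.5000 + 1.8000·0.25 = 18.9500

(8.2153, -16.0151, -1.5369, 18.9500)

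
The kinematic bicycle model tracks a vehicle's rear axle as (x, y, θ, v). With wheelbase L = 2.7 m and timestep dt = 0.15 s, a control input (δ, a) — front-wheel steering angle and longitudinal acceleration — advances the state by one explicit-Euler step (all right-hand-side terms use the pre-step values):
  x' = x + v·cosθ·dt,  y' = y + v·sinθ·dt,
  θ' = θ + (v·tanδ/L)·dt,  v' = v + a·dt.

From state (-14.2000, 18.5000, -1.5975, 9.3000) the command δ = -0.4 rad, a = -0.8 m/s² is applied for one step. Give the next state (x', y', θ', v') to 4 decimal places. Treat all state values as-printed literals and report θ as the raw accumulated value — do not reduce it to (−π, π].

x' = -14.2000 + 9.3000·cos(-1.5975)·0.15 = -14.2372
y' = 18.5000 + 9.3000·sin(-1.5975)·0.15 = 17.1055
θ' = -1.5975 + (9.3000/2.7)·tan(-0.4)·0.15 = -1.8159
v' = 9.3000 − 0.8000·0.15 = 9.1800

(-14.2372, 17.1055, -1.8159, 9.1800)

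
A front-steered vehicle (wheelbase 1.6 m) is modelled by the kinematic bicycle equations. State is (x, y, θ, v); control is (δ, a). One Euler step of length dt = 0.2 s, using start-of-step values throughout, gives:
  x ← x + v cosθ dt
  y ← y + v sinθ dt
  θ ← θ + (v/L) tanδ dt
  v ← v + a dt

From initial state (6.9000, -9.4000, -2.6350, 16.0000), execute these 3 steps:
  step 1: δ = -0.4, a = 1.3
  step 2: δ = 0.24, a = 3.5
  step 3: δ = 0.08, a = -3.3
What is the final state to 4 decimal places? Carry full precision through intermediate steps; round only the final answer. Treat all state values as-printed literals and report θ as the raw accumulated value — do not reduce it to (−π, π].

after step 1 (δ=-0.4, a=1.3): (4.101911, -10.952642, -3.480586, 16.260000)
after step 2 (δ=0.24, a=3.5): (1.034983, -9.871228, -2.983200, 16.960000)
after step 3 (δ=0.08, a=-3.3): (-2.314556, -10.406253, -2.813237, 16.300000)

(-2.3146, -10.4063, -2.8132, 16.3000)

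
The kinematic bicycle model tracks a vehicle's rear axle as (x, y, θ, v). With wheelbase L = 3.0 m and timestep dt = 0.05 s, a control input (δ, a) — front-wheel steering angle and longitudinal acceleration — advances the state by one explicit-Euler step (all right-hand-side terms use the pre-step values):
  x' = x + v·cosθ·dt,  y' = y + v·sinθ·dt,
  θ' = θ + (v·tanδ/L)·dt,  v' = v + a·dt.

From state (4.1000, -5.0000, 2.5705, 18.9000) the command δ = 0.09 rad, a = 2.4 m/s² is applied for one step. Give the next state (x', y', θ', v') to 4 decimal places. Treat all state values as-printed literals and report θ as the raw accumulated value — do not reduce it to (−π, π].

x' = 4.1000 + 18.9000·cos(2.5705)·0.05 = 3.3050
y' = -5.0000 + 18.9000·sin(2.5705)·0.05 = -4.4892
θ' = 2.5705 + (18.9000/3.0)·tan(0.09)·0.05 = 2.5989
v' = 18.9000 + 2.4000·0.05 = 19.0200

(3.3050, -4.4892, 2.5989, 19.0200)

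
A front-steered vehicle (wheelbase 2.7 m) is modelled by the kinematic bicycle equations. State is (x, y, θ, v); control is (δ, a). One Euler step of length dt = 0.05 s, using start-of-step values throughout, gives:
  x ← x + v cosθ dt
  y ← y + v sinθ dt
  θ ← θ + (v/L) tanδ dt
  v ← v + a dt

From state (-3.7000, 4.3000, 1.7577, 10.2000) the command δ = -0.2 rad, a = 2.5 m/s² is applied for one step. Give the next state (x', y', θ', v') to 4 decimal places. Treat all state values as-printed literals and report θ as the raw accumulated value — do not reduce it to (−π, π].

(-3.7948, 4.8011, 1.7194, 10.3250)

x' = -3.7000 + 10.2000·cos(1.7577)·0.05 = -3.7948
y' = 4.3000 + 10.2000·sin(1.7577)·0.05 = 4.8011
θ' = 1.7577 + (10.2000/2.7)·tan(-0.2)·0.05 = 1.7194
v' = 10.2000 + 2.5000·0.05 = 10.3250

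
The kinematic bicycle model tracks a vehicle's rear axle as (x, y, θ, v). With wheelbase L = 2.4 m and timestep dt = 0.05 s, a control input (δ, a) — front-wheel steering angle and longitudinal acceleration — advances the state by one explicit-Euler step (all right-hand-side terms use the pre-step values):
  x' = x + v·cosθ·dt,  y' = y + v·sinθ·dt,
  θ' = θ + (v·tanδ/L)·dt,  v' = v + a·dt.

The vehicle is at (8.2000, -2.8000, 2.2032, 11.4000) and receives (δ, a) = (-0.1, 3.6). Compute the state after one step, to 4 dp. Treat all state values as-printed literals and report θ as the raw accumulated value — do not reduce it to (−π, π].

(7.8631, -2.3402, 2.1794, 11.5800)

x' = 8.2000 + 11.4000·cos(2.2032)·0.05 = 7.8631
y' = -2.8000 + 11.4000·sin(2.2032)·0.05 = -2.3402
θ' = 2.2032 + (11.4000/2.4)·tan(-0.1)·0.05 = 2.1794
v' = 11.4000 + 3.6000·0.05 = 11.5800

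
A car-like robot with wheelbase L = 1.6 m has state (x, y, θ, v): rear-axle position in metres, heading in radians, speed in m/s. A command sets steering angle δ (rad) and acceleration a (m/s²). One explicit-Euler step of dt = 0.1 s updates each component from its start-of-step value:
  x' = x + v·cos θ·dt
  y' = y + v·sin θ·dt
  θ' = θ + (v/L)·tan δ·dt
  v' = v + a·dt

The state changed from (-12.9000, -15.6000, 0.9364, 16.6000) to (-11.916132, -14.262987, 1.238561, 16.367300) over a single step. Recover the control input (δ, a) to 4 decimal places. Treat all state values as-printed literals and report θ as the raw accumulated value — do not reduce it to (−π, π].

a = (v'−v)/dt = (-0.232700)/0.1 = -2.3270
Δθ = θ'−θ = 0.302161;  (v·dt/L) = 16.6000·0.1/1.6 = 1.037500
tan δ = Δθ·L/(v·dt) = 0.291240  →  δ = 0.2834

δ = 0.2834, a = -2.3270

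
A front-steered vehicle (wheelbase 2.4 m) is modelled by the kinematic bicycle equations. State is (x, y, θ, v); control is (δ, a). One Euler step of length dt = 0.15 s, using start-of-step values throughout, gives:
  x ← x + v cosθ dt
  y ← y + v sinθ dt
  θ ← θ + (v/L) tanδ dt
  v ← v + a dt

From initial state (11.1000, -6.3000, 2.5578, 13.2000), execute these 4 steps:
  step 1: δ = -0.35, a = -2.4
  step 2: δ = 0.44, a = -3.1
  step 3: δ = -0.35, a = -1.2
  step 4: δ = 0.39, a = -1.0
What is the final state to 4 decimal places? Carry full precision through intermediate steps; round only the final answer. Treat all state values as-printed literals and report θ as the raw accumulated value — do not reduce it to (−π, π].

after step 1 (δ=-0.35, a=-2.4): (9.447931, -5.208639, 2.256651, 12.840000)
after step 2 (δ=0.44, a=-3.1): (8.228128, -3.718151, 2.634453, 12.375000)
after step 3 (δ=-0.35, a=-1.2): (6.605511, -2.816609, 2.352126, 12.195000)
after step 4 (δ=0.39, a=-1.0): (5.317309, -1.517882, 2.665427, 12.045000)

(5.3173, -1.5179, 2.6654, 12.0450)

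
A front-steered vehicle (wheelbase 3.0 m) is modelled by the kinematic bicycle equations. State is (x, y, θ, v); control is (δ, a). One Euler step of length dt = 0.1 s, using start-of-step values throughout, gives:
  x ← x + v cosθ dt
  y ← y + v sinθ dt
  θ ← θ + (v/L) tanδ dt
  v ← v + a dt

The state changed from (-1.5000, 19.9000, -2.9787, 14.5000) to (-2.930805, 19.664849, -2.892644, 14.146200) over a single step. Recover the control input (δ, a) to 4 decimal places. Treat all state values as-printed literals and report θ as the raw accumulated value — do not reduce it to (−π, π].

δ = 0.1762, a = -3.5380

a = (v'−v)/dt = (-0.353800)/0.1 = -3.5380
Δθ = θ'−θ = 0.086056;  (v·dt/L) = 14.5000·0.1/3.0 = 0.483333
tan δ = Δθ·L/(v·dt) = 0.178047  →  δ = 0.1762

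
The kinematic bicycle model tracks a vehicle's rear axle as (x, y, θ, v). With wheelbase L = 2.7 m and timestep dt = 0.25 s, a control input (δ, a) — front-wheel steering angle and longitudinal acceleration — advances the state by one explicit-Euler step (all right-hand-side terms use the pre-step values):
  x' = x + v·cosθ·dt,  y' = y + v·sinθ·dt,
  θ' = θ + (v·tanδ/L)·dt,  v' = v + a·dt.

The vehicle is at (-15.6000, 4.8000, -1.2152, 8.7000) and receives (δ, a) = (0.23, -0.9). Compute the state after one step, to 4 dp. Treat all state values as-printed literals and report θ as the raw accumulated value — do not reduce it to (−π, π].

(-14.8428, 2.7611, -1.0266, 8.4750)

x' = -15.6000 + 8.7000·cos(-1.2152)·0.25 = -14.8428
y' = 4.8000 + 8.7000·sin(-1.2152)·0.25 = 2.7611
θ' = -1.2152 + (8.7000/2.7)·tan(0.23)·0.25 = -1.0266
v' = 8.7000 − 0.9000·0.25 = 8.4750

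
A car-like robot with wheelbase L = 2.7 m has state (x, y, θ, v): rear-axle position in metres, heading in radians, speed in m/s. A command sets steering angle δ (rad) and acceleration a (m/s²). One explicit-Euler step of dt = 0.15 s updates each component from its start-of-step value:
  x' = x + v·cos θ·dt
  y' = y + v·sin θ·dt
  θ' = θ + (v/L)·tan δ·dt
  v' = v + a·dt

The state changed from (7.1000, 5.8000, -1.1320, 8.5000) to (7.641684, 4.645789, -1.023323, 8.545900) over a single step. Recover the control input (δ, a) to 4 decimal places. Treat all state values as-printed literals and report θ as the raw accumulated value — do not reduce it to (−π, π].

δ = 0.2262, a = 0.3060

a = (v'−v)/dt = (0.045900)/0.15 = 0.3060
Δθ = θ'−θ = 0.108677;  (v·dt/L) = 8.5000·0.15/2.7 = 0.472222
tan δ = Δθ·L/(v·dt) = 0.230140  →  δ = 0.2262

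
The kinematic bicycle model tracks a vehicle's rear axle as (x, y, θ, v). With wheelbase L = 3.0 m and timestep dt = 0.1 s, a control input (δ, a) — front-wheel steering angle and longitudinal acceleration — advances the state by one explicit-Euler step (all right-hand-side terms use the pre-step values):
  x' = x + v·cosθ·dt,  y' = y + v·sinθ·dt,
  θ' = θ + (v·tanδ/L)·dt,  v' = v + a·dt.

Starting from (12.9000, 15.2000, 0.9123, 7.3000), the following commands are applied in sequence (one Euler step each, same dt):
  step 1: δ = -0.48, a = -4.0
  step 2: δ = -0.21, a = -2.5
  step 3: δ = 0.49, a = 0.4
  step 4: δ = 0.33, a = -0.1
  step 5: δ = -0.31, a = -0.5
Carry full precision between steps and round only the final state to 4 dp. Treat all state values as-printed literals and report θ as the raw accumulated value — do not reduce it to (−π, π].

after step 1 (δ=-0.48, a=-4.0): (13.346708, 15.777367, 0.785618, 6.900000)
after step 2 (δ=-0.21, a=-2.5): (13.834504, 16.265378, 0.736595, 6.650000)
after step 3 (δ=0.49, a=0.4): (14.327109, 16.712104, 0.854830, 6.690000)
after step 4 (δ=0.33, a=-0.1): (14.766206, 17.216838, 0.931213, 6.680000)
after step 5 (δ=-0.31, a=-0.5): (15.164909, 17.752804, 0.859886, 6.630000)

(15.1649, 17.7528, 0.8599, 6.6300)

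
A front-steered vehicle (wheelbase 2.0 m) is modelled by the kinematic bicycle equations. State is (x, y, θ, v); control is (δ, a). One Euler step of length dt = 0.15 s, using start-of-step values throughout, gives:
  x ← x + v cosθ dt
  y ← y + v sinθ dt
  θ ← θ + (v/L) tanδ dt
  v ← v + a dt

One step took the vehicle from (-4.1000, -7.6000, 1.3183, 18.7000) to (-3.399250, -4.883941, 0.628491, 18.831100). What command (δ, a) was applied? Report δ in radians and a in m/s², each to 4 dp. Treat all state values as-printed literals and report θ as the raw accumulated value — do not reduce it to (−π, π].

δ = -0.4571, a = 0.8740

a = (v'−v)/dt = (0.131100)/0.15 = 0.8740
Δθ = θ'−θ = -0.689809;  (v·dt/L) = 18.7000·0.15/2.0 = 1.402500
tan δ = Δθ·L/(v·dt) = -0.491842  →  δ = -0.4571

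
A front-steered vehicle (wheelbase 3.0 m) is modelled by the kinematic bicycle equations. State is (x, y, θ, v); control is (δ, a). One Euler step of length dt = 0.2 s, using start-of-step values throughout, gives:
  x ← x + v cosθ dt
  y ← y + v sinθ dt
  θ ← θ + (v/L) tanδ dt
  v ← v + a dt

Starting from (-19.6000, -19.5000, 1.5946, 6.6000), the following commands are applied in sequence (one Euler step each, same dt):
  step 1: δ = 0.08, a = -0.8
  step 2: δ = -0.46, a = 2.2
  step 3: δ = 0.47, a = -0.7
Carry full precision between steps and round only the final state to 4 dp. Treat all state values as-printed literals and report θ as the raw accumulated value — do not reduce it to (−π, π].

(-19.4969, -15.5348, 1.6501, 6.7400)

after step 1 (δ=0.08, a=-0.8): (-19.631418, -18.180374, 1.629875, 6.440000)
after step 2 (δ=-0.46, a=2.2): (-19.707467, -16.894621, 1.417163, 6.880000)
after step 3 (δ=0.47, a=-0.7): (-19.496898, -15.534828, 1.650150, 6.740000)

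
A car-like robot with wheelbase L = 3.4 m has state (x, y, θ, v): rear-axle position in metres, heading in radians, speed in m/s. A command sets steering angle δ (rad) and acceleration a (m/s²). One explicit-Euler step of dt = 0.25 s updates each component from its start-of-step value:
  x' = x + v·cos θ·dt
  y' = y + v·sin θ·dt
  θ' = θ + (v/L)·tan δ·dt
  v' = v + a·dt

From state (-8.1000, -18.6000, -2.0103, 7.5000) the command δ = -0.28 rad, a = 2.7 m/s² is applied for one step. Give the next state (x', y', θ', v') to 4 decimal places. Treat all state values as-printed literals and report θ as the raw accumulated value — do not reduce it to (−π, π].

x' = -8.1000 + 7.5000·cos(-2.0103)·0.25 = -8.8978
y' = -18.6000 + 7.5000·sin(-2.0103)·0.25 = -20.2968
θ' = -2.0103 + (7.5000/3.4)·tan(-0.28)·0.25 = -2.1689
v' = 7.5000 + 2.7000·0.25 = 8.1750

(-8.8978, -20.2968, -2.1689, 8.1750)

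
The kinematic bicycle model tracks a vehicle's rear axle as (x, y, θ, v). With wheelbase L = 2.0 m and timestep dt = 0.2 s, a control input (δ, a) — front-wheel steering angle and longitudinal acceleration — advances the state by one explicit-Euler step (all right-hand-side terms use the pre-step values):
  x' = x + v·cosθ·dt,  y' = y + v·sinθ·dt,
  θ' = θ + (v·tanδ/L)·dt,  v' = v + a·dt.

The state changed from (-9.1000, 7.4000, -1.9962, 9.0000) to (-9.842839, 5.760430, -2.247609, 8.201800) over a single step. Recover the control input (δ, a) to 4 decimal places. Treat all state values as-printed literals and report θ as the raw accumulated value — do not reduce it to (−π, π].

a = (v'−v)/dt = (-0.798200)/0.2 = -3.9910
Δθ = θ'−θ = -0.251409;  (v·dt/L) = 9.0000·0.2/2.0 = 0.900000
tan δ = Δθ·L/(v·dt) = -0.279343  →  δ = -0.2724

δ = -0.2724, a = -3.9910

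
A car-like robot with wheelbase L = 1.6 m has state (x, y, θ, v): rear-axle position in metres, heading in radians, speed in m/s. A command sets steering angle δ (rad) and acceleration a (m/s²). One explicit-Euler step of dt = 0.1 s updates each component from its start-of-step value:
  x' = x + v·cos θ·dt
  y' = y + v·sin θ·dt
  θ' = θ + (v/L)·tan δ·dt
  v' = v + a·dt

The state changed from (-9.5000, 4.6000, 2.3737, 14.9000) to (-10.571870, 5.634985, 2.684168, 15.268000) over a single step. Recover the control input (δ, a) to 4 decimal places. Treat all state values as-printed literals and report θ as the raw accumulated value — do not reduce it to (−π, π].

δ = 0.3218, a = 3.6800

a = (v'−v)/dt = (0.368000)/0.1 = 3.6800
Δθ = θ'−θ = 0.310468;  (v·dt/L) = 14.9000·0.1/1.6 = 0.931250
tan δ = Δθ·L/(v·dt) = 0.333388  →  δ = 0.3218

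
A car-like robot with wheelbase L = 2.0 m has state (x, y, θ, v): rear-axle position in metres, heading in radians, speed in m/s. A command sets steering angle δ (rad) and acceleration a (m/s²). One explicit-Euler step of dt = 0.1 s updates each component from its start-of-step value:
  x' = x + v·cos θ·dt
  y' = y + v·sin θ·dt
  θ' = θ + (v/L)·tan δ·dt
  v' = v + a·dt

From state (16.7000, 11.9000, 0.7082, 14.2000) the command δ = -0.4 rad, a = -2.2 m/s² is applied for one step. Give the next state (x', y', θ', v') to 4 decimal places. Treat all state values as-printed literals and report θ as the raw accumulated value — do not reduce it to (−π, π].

(17.7785, 12.8237, 0.4080, 13.9800)

x' = 16.7000 + 14.2000·cos(0.7082)·0.1 = 17.7785
y' = 11.9000 + 14.2000·sin(0.7082)·0.1 = 12.8237
θ' = 0.7082 + (14.2000/2.0)·tan(-0.4)·0.1 = 0.4080
v' = 14.2000 − 2.2000·0.1 = 13.9800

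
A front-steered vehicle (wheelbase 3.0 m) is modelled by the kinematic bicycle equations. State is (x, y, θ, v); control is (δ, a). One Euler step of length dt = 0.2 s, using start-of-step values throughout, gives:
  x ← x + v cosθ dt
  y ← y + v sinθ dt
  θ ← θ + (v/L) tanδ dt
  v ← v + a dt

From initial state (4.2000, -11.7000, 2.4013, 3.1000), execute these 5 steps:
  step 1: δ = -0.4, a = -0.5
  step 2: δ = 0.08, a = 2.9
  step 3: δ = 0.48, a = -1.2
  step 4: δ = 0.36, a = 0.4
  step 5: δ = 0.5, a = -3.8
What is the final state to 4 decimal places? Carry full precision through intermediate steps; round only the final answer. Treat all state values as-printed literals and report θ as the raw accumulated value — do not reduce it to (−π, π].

after step 1 (δ=-0.4, a=-0.5): (3.742272, -11.281808, 2.313923, 3.000000)
after step 2 (δ=0.08, a=2.9): (3.336316, -10.839993, 2.329957, 3.580000)
after step 3 (δ=0.48, a=-1.2): (2.843484, -10.320597, 2.454209, 3.340000)
after step 4 (δ=0.36, a=0.4): (2.327181, -9.896740, 2.538022, 3.420000)
after step 5 (δ=0.5, a=-3.8): (1.764034, -9.508511, 2.662579, 2.660000)

(1.7640, -9.5085, 2.6626, 2.6600)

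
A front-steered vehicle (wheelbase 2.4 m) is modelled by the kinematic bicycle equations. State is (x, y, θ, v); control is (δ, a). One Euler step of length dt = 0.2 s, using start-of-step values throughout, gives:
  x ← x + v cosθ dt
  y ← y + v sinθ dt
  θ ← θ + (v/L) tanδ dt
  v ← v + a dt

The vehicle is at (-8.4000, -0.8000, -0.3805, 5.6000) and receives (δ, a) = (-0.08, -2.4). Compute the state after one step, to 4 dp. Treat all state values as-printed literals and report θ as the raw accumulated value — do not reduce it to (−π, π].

(-7.3601, -1.2160, -0.4179, 5.1200)

x' = -8.4000 + 5.6000·cos(-0.3805)·0.2 = -7.3601
y' = -0.8000 + 5.6000·sin(-0.3805)·0.2 = -1.2160
θ' = -0.3805 + (5.6000/2.4)·tan(-0.08)·0.2 = -0.4179
v' = 5.6000 − 2.4000·0.2 = 5.1200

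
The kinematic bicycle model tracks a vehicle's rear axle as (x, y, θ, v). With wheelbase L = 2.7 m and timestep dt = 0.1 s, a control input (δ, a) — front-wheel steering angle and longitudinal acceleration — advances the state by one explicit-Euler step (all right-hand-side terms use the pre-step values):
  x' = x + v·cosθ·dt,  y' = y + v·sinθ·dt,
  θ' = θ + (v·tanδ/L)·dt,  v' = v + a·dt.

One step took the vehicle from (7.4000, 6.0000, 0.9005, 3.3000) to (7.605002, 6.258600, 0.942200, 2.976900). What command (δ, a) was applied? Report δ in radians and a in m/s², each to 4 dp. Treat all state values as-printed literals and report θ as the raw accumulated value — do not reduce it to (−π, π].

a = (v'−v)/dt = (-0.323100)/0.1 = -3.2310
Δθ = θ'−θ = 0.041700;  (v·dt/L) = 3.3000·0.1/2.7 = 0.122222
tan δ = Δθ·L/(v·dt) = 0.341182  →  δ = 0.3288

δ = 0.3288, a = -3.2310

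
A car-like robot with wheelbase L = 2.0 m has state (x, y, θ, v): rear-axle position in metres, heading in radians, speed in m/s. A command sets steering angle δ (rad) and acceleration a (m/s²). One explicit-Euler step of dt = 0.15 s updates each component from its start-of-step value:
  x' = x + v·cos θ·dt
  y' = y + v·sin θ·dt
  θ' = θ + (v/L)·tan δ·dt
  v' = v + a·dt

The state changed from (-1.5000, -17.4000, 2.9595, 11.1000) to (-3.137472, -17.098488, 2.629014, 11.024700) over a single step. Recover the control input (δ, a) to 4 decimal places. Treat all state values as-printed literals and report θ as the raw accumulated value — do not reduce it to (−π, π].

δ = -0.3779, a = -0.5020

a = (v'−v)/dt = (-0.075300)/0.15 = -0.5020
Δθ = θ'−θ = -0.330486;  (v·dt/L) = 11.1000·0.15/2.0 = 0.832500
tan δ = Δθ·L/(v·dt) = -0.396980  →  δ = -0.3779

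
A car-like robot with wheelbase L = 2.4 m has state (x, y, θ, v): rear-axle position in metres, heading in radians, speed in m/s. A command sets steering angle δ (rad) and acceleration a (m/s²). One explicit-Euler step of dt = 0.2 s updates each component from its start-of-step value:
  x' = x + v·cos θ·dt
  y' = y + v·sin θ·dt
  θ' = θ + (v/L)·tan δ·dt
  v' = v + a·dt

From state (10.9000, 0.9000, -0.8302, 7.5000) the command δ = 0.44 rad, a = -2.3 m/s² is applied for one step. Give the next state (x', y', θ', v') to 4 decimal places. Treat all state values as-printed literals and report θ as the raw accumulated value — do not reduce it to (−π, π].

(11.9121, -0.2071, -0.5360, 7.0400)

x' = 10.9000 + 7.5000·cos(-0.8302)·0.2 = 11.9121
y' = 0.9000 + 7.5000·sin(-0.8302)·0.2 = -0.2071
θ' = -0.8302 + (7.5000/2.4)·tan(0.44)·0.2 = -0.5360
v' = 7.5000 − 2.3000·0.2 = 7.0400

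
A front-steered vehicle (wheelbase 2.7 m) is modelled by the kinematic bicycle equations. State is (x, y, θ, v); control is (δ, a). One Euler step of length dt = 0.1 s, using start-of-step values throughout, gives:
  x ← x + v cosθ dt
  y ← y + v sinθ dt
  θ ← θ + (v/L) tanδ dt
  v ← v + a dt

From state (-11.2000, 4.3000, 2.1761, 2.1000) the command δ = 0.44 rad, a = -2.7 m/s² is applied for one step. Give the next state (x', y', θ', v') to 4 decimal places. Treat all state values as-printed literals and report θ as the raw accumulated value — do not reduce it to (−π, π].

x' = -11.2000 + 2.1000·cos(2.1761)·0.1 = -11.3195
y' = 4.3000 + 2.1000·sin(2.1761)·0.1 = 4.4727
θ' = 2.1761 + (2.1000/2.7)·tan(0.44)·0.1 = 2.2127
v' = 2.1000 − 2.7000·0.1 = 1.8300

(-11.3195, 4.4727, 2.2127, 1.8300)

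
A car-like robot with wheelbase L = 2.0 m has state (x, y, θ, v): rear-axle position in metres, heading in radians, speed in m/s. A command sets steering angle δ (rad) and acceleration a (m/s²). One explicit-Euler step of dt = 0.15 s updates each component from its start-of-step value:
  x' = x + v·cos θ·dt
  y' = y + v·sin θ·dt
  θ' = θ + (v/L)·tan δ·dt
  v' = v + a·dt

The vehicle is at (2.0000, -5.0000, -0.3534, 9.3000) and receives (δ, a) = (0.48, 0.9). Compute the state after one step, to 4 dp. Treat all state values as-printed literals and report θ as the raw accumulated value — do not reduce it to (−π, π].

(3.3088, -5.4828, 0.0097, 9.4350)

x' = 2.0000 + 9.3000·cos(-0.3534)·0.15 = 3.3088
y' = -5.0000 + 9.3000·sin(-0.3534)·0.15 = -5.4828
θ' = -0.3534 + (9.3000/2.0)·tan(0.48)·0.15 = 0.0097
v' = 9.3000 + 0.9000·0.15 = 9.4350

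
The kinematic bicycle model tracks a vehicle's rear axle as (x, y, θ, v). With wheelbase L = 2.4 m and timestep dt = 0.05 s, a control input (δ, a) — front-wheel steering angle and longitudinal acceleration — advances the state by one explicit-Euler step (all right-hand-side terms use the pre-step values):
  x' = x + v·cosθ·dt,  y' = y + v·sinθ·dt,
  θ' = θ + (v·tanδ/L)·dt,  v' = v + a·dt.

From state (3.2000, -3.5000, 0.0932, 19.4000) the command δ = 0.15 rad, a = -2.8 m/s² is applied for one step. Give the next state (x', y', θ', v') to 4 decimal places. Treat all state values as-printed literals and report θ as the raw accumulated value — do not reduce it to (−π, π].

x' = 3.2000 + 19.4000·cos(0.0932)·0.05 = 4.1658
y' = -3.5000 + 19.4000·sin(0.0932)·0.05 = -3.4097
θ' = 0.0932 + (19.4000/2.4)·tan(0.15)·0.05 = 0.1543
v' = 19.4000 − 2.8000·0.05 = 19.2600

(4.1658, -3.4097, 0.1543, 19.2600)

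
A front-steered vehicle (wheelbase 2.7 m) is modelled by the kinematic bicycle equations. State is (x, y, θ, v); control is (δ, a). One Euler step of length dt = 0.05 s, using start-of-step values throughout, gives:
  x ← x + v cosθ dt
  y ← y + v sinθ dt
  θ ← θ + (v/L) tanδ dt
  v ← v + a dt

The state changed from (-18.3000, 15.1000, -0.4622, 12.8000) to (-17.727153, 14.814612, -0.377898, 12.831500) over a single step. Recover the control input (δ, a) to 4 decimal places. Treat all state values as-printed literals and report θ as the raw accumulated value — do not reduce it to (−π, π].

δ = 0.3417, a = 0.6300

a = (v'−v)/dt = (0.031500)/0.05 = 0.6300
Δθ = θ'−θ = 0.084302;  (v·dt/L) = 12.8000·0.05/2.7 = 0.237037
tan δ = Δθ·L/(v·dt) = 0.355649  →  δ = 0.3417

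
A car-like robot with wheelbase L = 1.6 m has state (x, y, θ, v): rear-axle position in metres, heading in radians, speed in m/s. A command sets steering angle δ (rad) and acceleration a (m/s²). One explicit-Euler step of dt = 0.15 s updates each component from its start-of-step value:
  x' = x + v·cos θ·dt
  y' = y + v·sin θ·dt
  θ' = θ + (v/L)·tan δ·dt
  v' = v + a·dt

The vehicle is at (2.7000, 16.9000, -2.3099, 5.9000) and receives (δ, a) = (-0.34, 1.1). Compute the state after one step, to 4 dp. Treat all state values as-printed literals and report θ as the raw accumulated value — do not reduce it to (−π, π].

x' = 2.7000 + 5.9000·cos(-2.3099)·0.15 = 2.1038
y' = 16.9000 + 5.9000·sin(-2.3099)·0.15 = 16.2459
θ' = -2.3099 + (5.9000/1.6)·tan(-0.34)·0.15 = -2.5056
v' = 5.9000 + 1.1000·0.15 = 6.0650

(2.1038, 16.2459, -2.5056, 6.0650)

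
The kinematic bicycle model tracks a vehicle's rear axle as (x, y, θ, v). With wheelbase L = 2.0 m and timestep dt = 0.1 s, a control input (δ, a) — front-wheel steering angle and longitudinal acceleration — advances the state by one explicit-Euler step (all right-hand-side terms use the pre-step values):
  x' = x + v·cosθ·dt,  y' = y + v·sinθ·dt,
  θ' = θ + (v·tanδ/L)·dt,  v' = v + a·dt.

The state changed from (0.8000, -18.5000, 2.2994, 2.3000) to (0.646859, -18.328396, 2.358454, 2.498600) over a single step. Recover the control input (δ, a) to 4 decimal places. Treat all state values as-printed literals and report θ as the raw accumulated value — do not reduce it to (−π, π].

δ = 0.4744, a = 1.9860

a = (v'−v)/dt = (0.198600)/0.1 = 1.9860
Δθ = θ'−θ = 0.059054;  (v·dt/L) = 2.3000·0.1/2.0 = 0.115000
tan δ = Δθ·L/(v·dt) = 0.513513  →  δ = 0.4744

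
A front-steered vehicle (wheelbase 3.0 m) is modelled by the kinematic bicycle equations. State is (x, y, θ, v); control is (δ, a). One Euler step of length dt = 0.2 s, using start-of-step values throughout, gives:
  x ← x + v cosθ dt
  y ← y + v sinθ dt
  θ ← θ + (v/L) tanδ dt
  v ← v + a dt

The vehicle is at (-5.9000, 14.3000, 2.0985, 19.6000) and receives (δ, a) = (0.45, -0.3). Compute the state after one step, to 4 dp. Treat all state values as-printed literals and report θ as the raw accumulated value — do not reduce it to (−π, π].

x' = -5.9000 + 19.6000·cos(2.0985)·0.2 = -7.8739
y' = 14.3000 + 19.6000·sin(2.0985)·0.2 = 17.6867
θ' = 2.0985 + (19.6000/3.0)·tan(0.45)·0.2 = 2.7297
v' = 19.6000 − 0.3000·0.2 = 19.5400

(-7.8739, 17.6867, 2.7297, 19.5400)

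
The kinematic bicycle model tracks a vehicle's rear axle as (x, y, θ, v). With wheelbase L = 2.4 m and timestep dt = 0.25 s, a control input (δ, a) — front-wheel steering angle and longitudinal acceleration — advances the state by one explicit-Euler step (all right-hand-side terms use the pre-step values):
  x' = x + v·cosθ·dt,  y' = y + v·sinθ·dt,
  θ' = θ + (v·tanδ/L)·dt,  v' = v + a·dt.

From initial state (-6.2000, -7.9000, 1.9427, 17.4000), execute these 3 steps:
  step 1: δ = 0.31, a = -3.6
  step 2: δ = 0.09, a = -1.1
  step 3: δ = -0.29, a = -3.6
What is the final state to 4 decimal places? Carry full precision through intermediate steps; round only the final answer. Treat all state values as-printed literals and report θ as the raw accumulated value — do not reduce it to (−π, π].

(-14.7709, 0.3560, 2.1741, 15.3250)

after step 1 (δ=0.31, a=-3.6): (-7.780745, -3.847378, 2.523294, 16.500000)
after step 2 (δ=0.09, a=-1.1): (-11.142065, -1.456322, 2.678400, 16.225000)
after step 3 (δ=-0.29, a=-3.6): (-14.770911, 0.356037, 2.174051, 15.325000)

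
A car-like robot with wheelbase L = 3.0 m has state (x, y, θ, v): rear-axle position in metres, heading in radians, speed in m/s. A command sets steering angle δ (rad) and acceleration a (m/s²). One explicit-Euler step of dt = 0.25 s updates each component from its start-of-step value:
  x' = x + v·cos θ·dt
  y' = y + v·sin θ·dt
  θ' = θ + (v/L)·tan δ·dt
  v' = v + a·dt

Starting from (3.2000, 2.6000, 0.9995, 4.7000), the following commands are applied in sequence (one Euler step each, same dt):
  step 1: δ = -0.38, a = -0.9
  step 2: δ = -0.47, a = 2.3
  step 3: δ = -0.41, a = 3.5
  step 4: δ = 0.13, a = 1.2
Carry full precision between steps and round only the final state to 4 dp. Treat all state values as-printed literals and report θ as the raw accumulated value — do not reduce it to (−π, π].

(6.9019, 5.8633, 0.5353, 6.2250)

after step 1 (δ=-0.38, a=-0.9): (3.835349, 3.588411, 0.843063, 4.475000)
after step 2 (δ=-0.47, a=2.3): (4.579518, 4.423764, 0.653634, 5.050000)
after step 3 (δ=-0.41, a=3.5): (5.581790, 5.191459, 0.470727, 5.925000)
after step 4 (δ=0.13, a=1.2): (6.901938, 5.863257, 0.535279, 6.225000)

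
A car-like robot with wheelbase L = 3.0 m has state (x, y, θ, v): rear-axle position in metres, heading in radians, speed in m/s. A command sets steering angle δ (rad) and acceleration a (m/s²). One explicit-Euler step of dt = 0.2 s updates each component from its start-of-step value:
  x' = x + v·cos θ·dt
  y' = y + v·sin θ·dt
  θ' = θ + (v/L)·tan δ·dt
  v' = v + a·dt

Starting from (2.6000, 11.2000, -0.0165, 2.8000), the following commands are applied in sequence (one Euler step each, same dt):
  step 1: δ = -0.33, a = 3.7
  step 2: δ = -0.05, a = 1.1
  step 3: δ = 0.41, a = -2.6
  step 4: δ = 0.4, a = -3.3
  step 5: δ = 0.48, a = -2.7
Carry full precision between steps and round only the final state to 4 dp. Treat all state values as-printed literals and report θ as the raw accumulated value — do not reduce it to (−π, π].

(5.7753, 11.1311, 0.1976, 2.0400)

after step 1 (δ=-0.33, a=3.7): (3.159924, 11.190760, -0.080438, 3.540000)
after step 2 (δ=-0.05, a=1.1): (3.865635, 11.133872, -0.092248, 3.760000)
after step 3 (δ=0.41, a=-2.6): (4.614437, 11.064600, 0.016700, 3.240000)
after step 4 (δ=0.4, a=-3.3): (5.262347, 11.075421, 0.108023, 2.580000)
after step 5 (δ=0.48, a=-2.7): (5.775339, 11.131052, 0.197568, 2.040000)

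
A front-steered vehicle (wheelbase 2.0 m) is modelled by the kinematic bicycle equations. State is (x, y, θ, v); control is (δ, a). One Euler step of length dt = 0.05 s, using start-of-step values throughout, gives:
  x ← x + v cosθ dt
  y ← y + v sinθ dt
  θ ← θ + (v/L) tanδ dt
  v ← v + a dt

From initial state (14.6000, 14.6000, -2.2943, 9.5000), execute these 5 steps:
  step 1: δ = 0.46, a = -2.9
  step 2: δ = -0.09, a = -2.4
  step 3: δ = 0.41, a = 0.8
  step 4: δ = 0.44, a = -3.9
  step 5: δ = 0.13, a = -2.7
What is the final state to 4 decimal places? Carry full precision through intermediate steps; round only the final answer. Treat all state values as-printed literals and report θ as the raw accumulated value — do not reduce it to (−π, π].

after step 1 (δ=0.46, a=-2.9): (14.285543, 14.243992, -2.176631, 9.355000)
after step 2 (δ=-0.09, a=-2.4): (14.019184, 13.859489, -2.197737, 9.235000)
after step 3 (δ=0.41, a=0.8): (13.748289, 13.485551, -2.097391, 9.275000)
after step 4 (δ=0.44, a=-3.9): (13.515212, 13.084629, -1.988229, 9.080000)
after step 5 (δ=0.13, a=-2.7): (13.331153, 12.669612, -1.958552, 8.945000)

(13.3312, 12.6696, -1.9586, 8.9450)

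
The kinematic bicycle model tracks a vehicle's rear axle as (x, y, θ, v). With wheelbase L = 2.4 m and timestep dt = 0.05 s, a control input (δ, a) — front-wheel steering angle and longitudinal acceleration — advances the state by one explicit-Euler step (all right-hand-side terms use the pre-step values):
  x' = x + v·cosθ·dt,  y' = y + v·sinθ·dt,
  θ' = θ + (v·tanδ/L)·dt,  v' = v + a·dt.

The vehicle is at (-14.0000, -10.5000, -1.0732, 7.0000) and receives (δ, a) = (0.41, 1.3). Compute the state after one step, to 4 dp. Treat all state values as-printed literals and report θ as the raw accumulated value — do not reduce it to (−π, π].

x' = -14.0000 + 7.0000·cos(-1.0732)·0.05 = -13.8329
y' = -10.5000 + 7.0000·sin(-1.0732)·0.05 = -10.8076
θ' = -1.0732 + (7.0000/2.4)·tan(0.41)·0.05 = -1.0098
v' = 7.0000 + 1.3000·0.05 = 7.0650

(-13.8329, -10.8076, -1.0098, 7.0650)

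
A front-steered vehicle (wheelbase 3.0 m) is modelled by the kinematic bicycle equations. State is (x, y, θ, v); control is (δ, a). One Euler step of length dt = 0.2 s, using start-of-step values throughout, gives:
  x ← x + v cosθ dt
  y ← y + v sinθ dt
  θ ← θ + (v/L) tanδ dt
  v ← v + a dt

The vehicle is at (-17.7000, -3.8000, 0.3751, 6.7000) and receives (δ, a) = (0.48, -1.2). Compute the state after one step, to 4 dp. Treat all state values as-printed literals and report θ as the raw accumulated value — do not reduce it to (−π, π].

(-16.4532, -3.3091, 0.6076, 6.4600)

x' = -17.7000 + 6.7000·cos(0.3751)·0.2 = -16.4532
y' = -3.8000 + 6.7000·sin(0.3751)·0.2 = -3.3091
θ' = 0.3751 + (6.7000/3.0)·tan(0.48)·0.2 = 0.6076
v' = 6.7000 − 1.2000·0.2 = 6.4600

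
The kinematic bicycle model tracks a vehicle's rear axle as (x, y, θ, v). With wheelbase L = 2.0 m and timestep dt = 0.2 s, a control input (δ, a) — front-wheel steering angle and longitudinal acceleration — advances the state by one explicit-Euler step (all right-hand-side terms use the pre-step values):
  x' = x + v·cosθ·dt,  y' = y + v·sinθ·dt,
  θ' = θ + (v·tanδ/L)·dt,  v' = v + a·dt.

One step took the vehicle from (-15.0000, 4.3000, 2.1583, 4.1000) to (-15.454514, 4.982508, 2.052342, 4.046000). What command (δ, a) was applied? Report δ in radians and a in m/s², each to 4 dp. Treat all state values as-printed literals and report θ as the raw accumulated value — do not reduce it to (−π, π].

δ = -0.2529, a = -0.2700

a = (v'−v)/dt = (-0.054000)/0.2 = -0.2700
Δθ = θ'−θ = -0.105958;  (v·dt/L) = 4.1000·0.2/2.0 = 0.410000
tan δ = Δθ·L/(v·dt) = -0.258434  →  δ = -0.2529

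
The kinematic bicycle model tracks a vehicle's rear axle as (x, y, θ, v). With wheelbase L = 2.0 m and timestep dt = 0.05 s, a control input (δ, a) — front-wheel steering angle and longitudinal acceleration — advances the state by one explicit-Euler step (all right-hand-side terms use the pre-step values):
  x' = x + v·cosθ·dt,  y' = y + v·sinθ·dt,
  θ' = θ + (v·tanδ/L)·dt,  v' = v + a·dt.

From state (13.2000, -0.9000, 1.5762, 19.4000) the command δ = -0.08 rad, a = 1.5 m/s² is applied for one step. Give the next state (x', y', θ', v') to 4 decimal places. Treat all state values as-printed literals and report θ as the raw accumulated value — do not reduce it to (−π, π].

x' = 13.2000 + 19.4000·cos(1.5762)·0.05 = 13.1948
y' = -0.9000 + 19.4000·sin(1.5762)·0.05 = 0.0700
θ' = 1.5762 + (19.4000/2.0)·tan(-0.08)·0.05 = 1.5373
v' = 19.4000 + 1.5000·0.05 = 19.4750

(13.1948, 0.0700, 1.5373, 19.4750)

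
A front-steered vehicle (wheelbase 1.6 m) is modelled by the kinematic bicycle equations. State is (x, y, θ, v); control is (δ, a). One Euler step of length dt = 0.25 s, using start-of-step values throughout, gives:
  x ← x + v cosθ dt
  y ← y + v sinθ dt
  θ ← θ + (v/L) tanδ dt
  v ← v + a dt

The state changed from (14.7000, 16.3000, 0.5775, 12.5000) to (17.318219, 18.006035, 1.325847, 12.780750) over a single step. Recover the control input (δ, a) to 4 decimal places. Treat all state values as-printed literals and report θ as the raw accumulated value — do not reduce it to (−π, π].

a = (v'−v)/dt = (0.280750)/0.25 = 1.1230
Δθ = θ'−θ = 0.748347;  (v·dt/L) = 12.5000·0.25/1.6 = 1.953125
tan δ = Δθ·L/(v·dt) = 0.383154  →  δ = 0.3659

δ = 0.3659, a = 1.1230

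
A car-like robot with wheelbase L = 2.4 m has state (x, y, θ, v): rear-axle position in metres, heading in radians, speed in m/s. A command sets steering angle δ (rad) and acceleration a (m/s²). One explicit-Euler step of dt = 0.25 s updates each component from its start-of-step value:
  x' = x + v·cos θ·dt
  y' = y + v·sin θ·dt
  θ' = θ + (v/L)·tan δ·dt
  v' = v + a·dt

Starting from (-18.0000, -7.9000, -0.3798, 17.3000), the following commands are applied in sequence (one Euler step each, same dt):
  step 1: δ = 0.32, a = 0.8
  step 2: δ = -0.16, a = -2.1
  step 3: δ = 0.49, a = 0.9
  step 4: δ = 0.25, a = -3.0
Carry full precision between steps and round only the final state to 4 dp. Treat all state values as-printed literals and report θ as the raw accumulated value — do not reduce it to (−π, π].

(-2.6952, -5.6089, 1.3239, 16.4500)

after step 1 (δ=0.32, a=0.8): (-13.983205, -9.503428, 0.217391, 17.500000)
after step 2 (δ=-0.16, a=-2.1): (-9.711177, -8.559814, -0.076790, 16.975000)
after step 3 (δ=0.49, a=0.9): (-5.479933, -8.885372, 0.866362, 17.200000)
after step 4 (δ=0.25, a=-3.0): (-2.695242, -5.608865, 1.323850, 16.450000)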